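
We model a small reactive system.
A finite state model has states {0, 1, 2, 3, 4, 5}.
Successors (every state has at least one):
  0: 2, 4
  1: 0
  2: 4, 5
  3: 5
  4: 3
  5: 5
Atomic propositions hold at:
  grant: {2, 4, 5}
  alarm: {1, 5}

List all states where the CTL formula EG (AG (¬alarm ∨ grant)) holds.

Sat(¬alarm) = {0, 2, 3, 4}
Sat(¬alarm ∨ grant) = {0, 2, 3, 4, 5}
AG (¬alarm ∨ grant): greatest fixpoint, start Z0 = {0, 2, 3, 4, 5}, keep only states in Sat with every successor in Z. Already a fixed point.
Sat(AG (¬alarm ∨ grant)) = {0, 2, 3, 4, 5}
EG (AG (¬alarm ∨ grant)): greatest fixpoint, start Z0 = {0, 2, 3, 4, 5}, keep only states in Sat with some successor in Z. Already a fixed point.
Sat(EG (AG (¬alarm ∨ grant))) = {0, 2, 3, 4, 5}

{0, 2, 3, 4, 5}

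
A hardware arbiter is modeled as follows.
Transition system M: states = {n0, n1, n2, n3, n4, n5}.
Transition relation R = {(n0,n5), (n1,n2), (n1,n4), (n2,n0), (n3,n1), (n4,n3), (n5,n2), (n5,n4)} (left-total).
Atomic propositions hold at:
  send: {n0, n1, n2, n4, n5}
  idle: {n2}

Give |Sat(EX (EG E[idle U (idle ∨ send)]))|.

5

Sat(idle ∨ send) = {n0, n1, n2, n4, n5}
E[idle U (idle ∨ send)]: least fixpoint, start Z0 = Sat((idle ∨ send)) = {n0, n1, n2, n4, n5}, add states in Sat(idle) with some successor in Z. Already a fixed point.
Sat(E[idle U (idle ∨ send)]) = {n0, n1, n2, n4, n5}
EG E[idle U (idle ∨ send)]: greatest fixpoint, start Z0 = {n0, n1, n2, n4, n5}, keep only states in Sat with some successor in Z. Z1 = {n0, n1, n2, n5}; fixed.
Sat(EG E[idle U (idle ∨ send)]) = {n0, n1, n2, n5}
Sat(EX (EG E[idle U (idle ∨ send)])) = {s : some successor in {n0, n1, n2, n5}} = {n0, n1, n2, n3, n5}
|Sat(EX (EG E[idle U (idle ∨ send)]))| = |{n0, n1, n2, n3, n5}| = 5.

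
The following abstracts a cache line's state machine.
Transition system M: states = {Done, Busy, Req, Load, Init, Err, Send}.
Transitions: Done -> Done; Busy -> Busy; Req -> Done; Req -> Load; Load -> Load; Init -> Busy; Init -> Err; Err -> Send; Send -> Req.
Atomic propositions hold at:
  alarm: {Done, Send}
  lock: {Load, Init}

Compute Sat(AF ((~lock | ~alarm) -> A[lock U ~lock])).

Sat(~lock) = {Done, Busy, Req, Err, Send}
Sat(~alarm) = {Busy, Req, Load, Init, Err}
Sat(~lock | ~alarm) = {Done, Busy, Req, Load, Init, Err, Send}
A[lock U ~lock]: least fixpoint, start Z0 = Sat(~lock) = {Done, Busy, Req, Err, Send}, add states in Sat(lock) with every successor in Z. Z1 = {Done, Busy, Req, Init, Err, Send}; fixed.
Sat(A[lock U ~lock]) = {Done, Busy, Req, Init, Err, Send}
Sat((~lock | ~alarm) -> A[lock U ~lock]) = {Done, Busy, Req, Init, Err, Send}
AF ((~lock | ~alarm) -> A[lock U ~lock]): least fixpoint, start Z0 = {Done, Busy, Req, Init, Err, Send}, add states with every successor in Z. Already a fixed point.
Sat(AF ((~lock | ~alarm) -> A[lock U ~lock])) = {Done, Busy, Req, Init, Err, Send}

{Done, Busy, Req, Init, Err, Send}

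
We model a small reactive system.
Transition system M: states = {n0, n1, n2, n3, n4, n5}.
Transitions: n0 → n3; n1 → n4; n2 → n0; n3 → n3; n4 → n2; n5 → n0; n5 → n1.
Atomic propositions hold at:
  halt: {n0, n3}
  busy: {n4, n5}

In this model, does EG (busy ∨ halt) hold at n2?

Sat(busy ∨ halt) = {n0, n3, n4, n5}
EG (busy ∨ halt): greatest fixpoint, start Z0 = {n0, n3, n4, n5}, keep only states in Sat with some successor in Z. Z1 = {n0, n3, n5}; fixed.
Sat(EG (busy ∨ halt)) = {n0, n3, n5}
n2 ∉ Sat(EG (busy ∨ halt)) = {n0, n3, n5}, so the formula does not hold at n2.

No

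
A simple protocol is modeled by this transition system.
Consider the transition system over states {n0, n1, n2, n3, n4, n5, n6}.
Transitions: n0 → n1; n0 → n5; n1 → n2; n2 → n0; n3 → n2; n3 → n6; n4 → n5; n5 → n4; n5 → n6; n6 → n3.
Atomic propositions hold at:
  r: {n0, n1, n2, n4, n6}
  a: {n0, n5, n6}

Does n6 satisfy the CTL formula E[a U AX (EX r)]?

Sat(EX r) = {s : some successor in {n0, n1, n2, n4, n6}} = {n0, n1, n2, n3, n5}
Sat(AX (EX r)) = {s : every successor in {n0, n1, n2, n3, n5}} = {n0, n1, n2, n4, n6}
E[a U AX (EX r)]: least fixpoint, start Z0 = Sat(AX (EX r)) = {n0, n1, n2, n4, n6}, add states in Sat(a) with some successor in Z. Z1 = {n0, n1, n2, n4, n5, n6}; fixed.
Sat(E[a U AX (EX r)]) = {n0, n1, n2, n4, n5, n6}
n6 ∈ Sat(E[a U AX (EX r)]) = {n0, n1, n2, n4, n5, n6}, so the formula holds at n6.

Yes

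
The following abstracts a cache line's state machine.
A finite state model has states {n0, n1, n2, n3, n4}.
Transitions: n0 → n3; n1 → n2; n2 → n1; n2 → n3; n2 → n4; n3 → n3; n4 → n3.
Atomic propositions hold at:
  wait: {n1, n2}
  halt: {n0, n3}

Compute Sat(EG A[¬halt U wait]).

Sat(¬halt) = {n1, n2, n4}
A[¬halt U wait]: least fixpoint, start Z0 = Sat(wait) = {n1, n2}, add states in Sat(¬halt) with every successor in Z. Already a fixed point.
Sat(A[¬halt U wait]) = {n1, n2}
EG A[¬halt U wait]: greatest fixpoint, start Z0 = {n1, n2}, keep only states in Sat with some successor in Z. Already a fixed point.
Sat(EG A[¬halt U wait]) = {n1, n2}

{n1, n2}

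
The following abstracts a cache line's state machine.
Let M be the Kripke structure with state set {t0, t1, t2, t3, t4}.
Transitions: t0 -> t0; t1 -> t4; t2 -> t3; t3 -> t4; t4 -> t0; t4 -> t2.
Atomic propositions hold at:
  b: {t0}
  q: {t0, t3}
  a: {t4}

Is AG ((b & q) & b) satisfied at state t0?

Sat(b & q) = {t0}
Sat((b & q) & b) = {t0}
AG ((b & q) & b): greatest fixpoint, start Z0 = {t0}, keep only states in Sat with every successor in Z. Already a fixed point.
Sat(AG ((b & q) & b)) = {t0}
t0 ∈ Sat(AG ((b & q) & b)) = {t0}, so the formula holds at t0.

Yes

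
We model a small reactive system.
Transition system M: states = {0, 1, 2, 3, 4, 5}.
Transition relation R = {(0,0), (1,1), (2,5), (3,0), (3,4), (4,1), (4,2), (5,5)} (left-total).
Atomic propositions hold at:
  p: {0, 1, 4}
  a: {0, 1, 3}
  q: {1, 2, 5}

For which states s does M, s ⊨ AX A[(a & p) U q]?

Sat(a & p) = {0, 1}
A[(a & p) U q]: least fixpoint, start Z0 = Sat(q) = {1, 2, 5}, add states in Sat(a & p) with every successor in Z. Already a fixed point.
Sat(A[(a & p) U q]) = {1, 2, 5}
Sat(AX A[(a & p) U q]) = {s : every successor in {1, 2, 5}} = {1, 2, 4, 5}

{1, 2, 4, 5}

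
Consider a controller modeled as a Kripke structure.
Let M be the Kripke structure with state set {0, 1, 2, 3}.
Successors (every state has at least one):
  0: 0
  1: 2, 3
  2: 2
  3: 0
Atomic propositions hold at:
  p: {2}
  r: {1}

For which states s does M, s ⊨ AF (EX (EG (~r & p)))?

Sat(~r) = {0, 2, 3}
Sat(~r & p) = {2}
EG (~r & p): greatest fixpoint, start Z0 = {2}, keep only states in Sat with some successor in Z. Already a fixed point.
Sat(EG (~r & p)) = {2}
Sat(EX (EG (~r & p))) = {s : some successor in {2}} = {1, 2}
AF (EX (EG (~r & p))): least fixpoint, start Z0 = {1, 2}, add states with every successor in Z. Already a fixed point.
Sat(AF (EX (EG (~r & p)))) = {1, 2}

{1, 2}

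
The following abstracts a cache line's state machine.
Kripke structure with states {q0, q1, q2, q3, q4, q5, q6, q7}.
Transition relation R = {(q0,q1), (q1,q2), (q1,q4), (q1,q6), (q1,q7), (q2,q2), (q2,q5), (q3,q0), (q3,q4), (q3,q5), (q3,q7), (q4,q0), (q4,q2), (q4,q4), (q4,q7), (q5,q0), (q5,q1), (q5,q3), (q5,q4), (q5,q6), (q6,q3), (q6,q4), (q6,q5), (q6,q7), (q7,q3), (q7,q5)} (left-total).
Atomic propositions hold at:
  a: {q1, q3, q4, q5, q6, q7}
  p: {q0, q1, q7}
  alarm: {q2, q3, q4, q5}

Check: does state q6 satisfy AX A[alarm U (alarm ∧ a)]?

Sat(alarm ∧ a) = {q3, q4, q5}
A[alarm U (alarm ∧ a)]: least fixpoint, start Z0 = Sat((alarm ∧ a)) = {q3, q4, q5}, add states in Sat(alarm) with every successor in Z. Already a fixed point.
Sat(A[alarm U (alarm ∧ a)]) = {q3, q4, q5}
Sat(AX A[alarm U (alarm ∧ a)]) = {s : every successor in {q3, q4, q5}} = {q7}
q6 ∉ Sat(AX A[alarm U (alarm ∧ a)]) = {q7}, so the formula does not hold at q6.

No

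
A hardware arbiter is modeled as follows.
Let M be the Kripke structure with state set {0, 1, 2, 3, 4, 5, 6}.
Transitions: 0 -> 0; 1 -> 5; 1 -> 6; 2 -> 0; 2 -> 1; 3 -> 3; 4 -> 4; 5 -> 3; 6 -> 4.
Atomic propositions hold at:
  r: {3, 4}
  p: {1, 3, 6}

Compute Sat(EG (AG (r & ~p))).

{4}

Sat(~p) = {0, 2, 4, 5}
Sat(r & ~p) = {4}
AG (r & ~p): greatest fixpoint, start Z0 = {4}, keep only states in Sat with every successor in Z. Already a fixed point.
Sat(AG (r & ~p)) = {4}
EG (AG (r & ~p)): greatest fixpoint, start Z0 = {4}, keep only states in Sat with some successor in Z. Already a fixed point.
Sat(EG (AG (r & ~p))) = {4}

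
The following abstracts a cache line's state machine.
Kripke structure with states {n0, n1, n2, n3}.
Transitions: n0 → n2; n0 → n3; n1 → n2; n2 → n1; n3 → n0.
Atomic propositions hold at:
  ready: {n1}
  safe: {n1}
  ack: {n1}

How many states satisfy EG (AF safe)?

2

AF safe: least fixpoint, start Z0 = {n1}, add states with every successor in Z. Z1 = {n1, n2}; fixed.
Sat(AF safe) = {n1, n2}
EG (AF safe): greatest fixpoint, start Z0 = {n1, n2}, keep only states in Sat with some successor in Z. Already a fixed point.
Sat(EG (AF safe)) = {n1, n2}
|Sat(EG (AF safe))| = |{n1, n2}| = 2.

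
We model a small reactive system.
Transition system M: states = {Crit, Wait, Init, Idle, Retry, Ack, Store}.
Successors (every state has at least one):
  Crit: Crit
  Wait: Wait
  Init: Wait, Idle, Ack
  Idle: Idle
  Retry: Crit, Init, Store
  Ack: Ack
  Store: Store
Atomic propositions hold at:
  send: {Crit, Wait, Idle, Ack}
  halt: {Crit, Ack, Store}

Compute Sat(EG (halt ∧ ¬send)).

Sat(¬send) = {Init, Retry, Store}
Sat(halt ∧ ¬send) = {Store}
EG (halt ∧ ¬send): greatest fixpoint, start Z0 = {Store}, keep only states in Sat with some successor in Z. Already a fixed point.
Sat(EG (halt ∧ ¬send)) = {Store}

{Store}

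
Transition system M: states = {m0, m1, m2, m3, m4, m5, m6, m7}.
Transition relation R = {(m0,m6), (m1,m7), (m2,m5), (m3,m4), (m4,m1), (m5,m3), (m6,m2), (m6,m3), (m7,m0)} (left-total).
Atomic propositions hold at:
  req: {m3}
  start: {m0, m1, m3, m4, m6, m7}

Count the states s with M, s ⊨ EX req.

Sat(EX req) = {s : some successor in {m3}} = {m5, m6}
|Sat(EX req)| = |{m5, m6}| = 2.

2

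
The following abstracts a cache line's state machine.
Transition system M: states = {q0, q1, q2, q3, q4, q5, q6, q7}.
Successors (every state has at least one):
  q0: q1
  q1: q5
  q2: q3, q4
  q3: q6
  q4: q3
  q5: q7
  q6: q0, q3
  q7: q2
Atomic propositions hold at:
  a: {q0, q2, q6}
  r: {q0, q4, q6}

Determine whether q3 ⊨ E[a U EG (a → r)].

Yes

Sat(a → r) = {q0, q1, q3, q4, q5, q6, q7}
EG (a → r): greatest fixpoint, start Z0 = {q0, q1, q3, q4, q5, q6, q7}, keep only states in Sat with some successor in Z. Z1 = {q0, q1, q3, q4, q5, q6}; Z2 = {q0, q1, q3, q4, q6}; Z3 = {q0, q3, q4, q6}; Z4 = {q3, q4, q6}; fixed.
Sat(EG (a → r)) = {q3, q4, q6}
E[a U EG (a → r)]: least fixpoint, start Z0 = Sat(EG (a → r)) = {q3, q4, q6}, add states in Sat(a) with some successor in Z. Z1 = {q2, q3, q4, q6}; fixed.
Sat(E[a U EG (a → r)]) = {q2, q3, q4, q6}
q3 ∈ Sat(E[a U EG (a → r)]) = {q2, q3, q4, q6}, so the formula holds at q3.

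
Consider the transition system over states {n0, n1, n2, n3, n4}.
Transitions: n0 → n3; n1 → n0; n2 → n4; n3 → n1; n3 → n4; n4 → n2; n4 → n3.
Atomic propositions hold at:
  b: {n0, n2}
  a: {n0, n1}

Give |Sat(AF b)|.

3

AF b: least fixpoint, start Z0 = {n0, n2}, add states with every successor in Z. Z1 = {n0, n1, n2}; fixed.
Sat(AF b) = {n0, n1, n2}
|Sat(AF b)| = |{n0, n1, n2}| = 3.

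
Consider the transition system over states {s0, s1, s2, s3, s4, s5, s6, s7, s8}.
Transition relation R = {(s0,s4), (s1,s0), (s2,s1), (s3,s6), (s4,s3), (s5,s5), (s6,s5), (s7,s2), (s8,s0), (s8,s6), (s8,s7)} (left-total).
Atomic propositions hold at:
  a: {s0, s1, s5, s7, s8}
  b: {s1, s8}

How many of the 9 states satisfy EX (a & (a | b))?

Sat(a | b) = {s0, s1, s5, s7, s8}
Sat(a & (a | b)) = {s0, s1, s5, s7, s8}
Sat(EX (a & (a | b))) = {s : some successor in {s0, s1, s5, s7, s8}} = {s1, s2, s5, s6, s8}
|Sat(EX (a & (a | b)))| = |{s1, s2, s5, s6, s8}| = 5.

5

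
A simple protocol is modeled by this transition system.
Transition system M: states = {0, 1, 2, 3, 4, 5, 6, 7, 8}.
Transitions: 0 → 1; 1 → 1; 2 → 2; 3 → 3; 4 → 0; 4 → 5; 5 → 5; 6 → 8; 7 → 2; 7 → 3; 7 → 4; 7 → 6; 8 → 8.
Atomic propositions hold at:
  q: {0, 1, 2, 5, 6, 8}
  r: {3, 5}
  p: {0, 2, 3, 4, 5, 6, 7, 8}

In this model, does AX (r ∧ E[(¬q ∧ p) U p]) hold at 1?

No

Sat(¬q) = {3, 4, 7}
Sat(¬q ∧ p) = {3, 4, 7}
E[(¬q ∧ p) U p]: least fixpoint, start Z0 = Sat(p) = {0, 2, 3, 4, 5, 6, 7, 8}, add states in Sat(¬q ∧ p) with some successor in Z. Already a fixed point.
Sat(E[(¬q ∧ p) U p]) = {0, 2, 3, 4, 5, 6, 7, 8}
Sat(r ∧ E[(¬q ∧ p) U p]) = {3, 5}
Sat(AX (r ∧ E[(¬q ∧ p) U p])) = {s : every successor in {3, 5}} = {3, 5}
1 ∉ Sat(AX (r ∧ E[(¬q ∧ p) U p])) = {3, 5}, so the formula does not hold at 1.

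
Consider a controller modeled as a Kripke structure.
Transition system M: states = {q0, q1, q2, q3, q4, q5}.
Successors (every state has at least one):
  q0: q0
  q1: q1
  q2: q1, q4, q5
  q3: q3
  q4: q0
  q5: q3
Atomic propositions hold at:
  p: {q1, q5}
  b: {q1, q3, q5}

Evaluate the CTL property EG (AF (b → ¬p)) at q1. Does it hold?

Sat(¬p) = {q0, q2, q3, q4}
Sat(b → ¬p) = {q0, q2, q3, q4}
AF (b → ¬p): least fixpoint, start Z0 = {q0, q2, q3, q4}, add states with every successor in Z. Z1 = {q0, q2, q3, q4, q5}; fixed.
Sat(AF (b → ¬p)) = {q0, q2, q3, q4, q5}
EG (AF (b → ¬p)): greatest fixpoint, start Z0 = {q0, q2, q3, q4, q5}, keep only states in Sat with some successor in Z. Already a fixed point.
Sat(EG (AF (b → ¬p))) = {q0, q2, q3, q4, q5}
q1 ∉ Sat(EG (AF (b → ¬p))) = {q0, q2, q3, q4, q5}, so the formula does not hold at q1.

No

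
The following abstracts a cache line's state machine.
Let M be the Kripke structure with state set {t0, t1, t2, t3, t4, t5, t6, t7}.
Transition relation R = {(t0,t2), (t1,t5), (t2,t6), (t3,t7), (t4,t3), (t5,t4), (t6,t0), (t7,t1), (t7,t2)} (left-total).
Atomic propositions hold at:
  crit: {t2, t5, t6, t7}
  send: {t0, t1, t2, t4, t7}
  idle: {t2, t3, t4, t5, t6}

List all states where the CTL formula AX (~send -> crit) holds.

Sat(~send) = {t3, t5, t6}
Sat(~send -> crit) = {t0, t1, t2, t4, t5, t6, t7}
Sat(AX (~send -> crit)) = {s : every successor in {t0, t1, t2, t4, t5, t6, t7}} = {t0, t1, t2, t3, t5, t6, t7}

{t0, t1, t2, t3, t5, t6, t7}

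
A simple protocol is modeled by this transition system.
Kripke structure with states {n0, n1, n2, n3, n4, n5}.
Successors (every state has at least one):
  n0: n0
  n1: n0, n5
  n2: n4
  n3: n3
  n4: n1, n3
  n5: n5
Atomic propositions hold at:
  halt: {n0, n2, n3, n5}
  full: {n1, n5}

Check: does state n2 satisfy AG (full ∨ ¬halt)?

No

Sat(¬halt) = {n1, n4}
Sat(full ∨ ¬halt) = {n1, n4, n5}
AG (full ∨ ¬halt): greatest fixpoint, start Z0 = {n1, n4, n5}, keep only states in Sat with every successor in Z. Z1 = {n5}; fixed.
Sat(AG (full ∨ ¬halt)) = {n5}
n2 ∉ Sat(AG (full ∨ ¬halt)) = {n5}, so the formula does not hold at n2.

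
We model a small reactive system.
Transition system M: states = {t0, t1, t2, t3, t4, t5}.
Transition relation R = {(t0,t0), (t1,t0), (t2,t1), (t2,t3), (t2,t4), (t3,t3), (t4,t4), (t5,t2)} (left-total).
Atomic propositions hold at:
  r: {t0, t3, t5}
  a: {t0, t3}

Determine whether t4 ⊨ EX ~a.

Sat(~a) = {t1, t2, t4, t5}
Sat(EX ~a) = {s : some successor in {t1, t2, t4, t5}} = {t2, t4, t5}
t4 ∈ Sat(EX ~a) = {t2, t4, t5}, so the formula holds at t4.

Yes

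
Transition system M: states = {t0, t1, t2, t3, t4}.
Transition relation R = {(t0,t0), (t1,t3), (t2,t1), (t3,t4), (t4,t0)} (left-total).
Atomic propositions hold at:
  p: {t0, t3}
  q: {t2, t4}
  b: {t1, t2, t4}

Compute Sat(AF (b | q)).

{t1, t2, t3, t4}

Sat(b | q) = {t1, t2, t4}
AF (b | q): least fixpoint, start Z0 = {t1, t2, t4}, add states with every successor in Z. Z1 = {t1, t2, t3, t4}; fixed.
Sat(AF (b | q)) = {t1, t2, t3, t4}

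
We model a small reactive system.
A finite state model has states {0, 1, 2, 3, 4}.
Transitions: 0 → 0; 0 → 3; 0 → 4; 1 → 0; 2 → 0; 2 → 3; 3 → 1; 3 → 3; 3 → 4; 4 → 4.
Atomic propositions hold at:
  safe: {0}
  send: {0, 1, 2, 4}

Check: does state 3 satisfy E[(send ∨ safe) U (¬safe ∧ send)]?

No

Sat(send ∨ safe) = {0, 1, 2, 4}
Sat(¬safe) = {1, 2, 3, 4}
Sat(¬safe ∧ send) = {1, 2, 4}
E[(send ∨ safe) U (¬safe ∧ send)]: least fixpoint, start Z0 = Sat((¬safe ∧ send)) = {1, 2, 4}, add states in Sat(send ∨ safe) with some successor in Z. Z1 = {0, 1, 2, 4}; fixed.
Sat(E[(send ∨ safe) U (¬safe ∧ send)]) = {0, 1, 2, 4}
3 ∉ Sat(E[(send ∨ safe) U (¬safe ∧ send)]) = {0, 1, 2, 4}, so the formula does not hold at 3.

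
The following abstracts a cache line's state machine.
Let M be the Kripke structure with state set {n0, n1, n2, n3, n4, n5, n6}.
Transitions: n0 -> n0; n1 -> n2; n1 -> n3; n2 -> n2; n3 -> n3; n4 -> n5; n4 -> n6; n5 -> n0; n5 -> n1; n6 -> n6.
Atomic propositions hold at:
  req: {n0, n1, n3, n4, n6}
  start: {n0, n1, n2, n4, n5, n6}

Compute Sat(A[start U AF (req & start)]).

Sat(req & start) = {n0, n1, n4, n6}
AF (req & start): least fixpoint, start Z0 = {n0, n1, n4, n6}, add states with every successor in Z. Z1 = {n0, n1, n4, n5, n6}; fixed.
Sat(AF (req & start)) = {n0, n1, n4, n5, n6}
A[start U AF (req & start)]: least fixpoint, start Z0 = Sat(AF (req & start)) = {n0, n1, n4, n5, n6}, add states in Sat(start) with every successor in Z. Already a fixed point.
Sat(A[start U AF (req & start)]) = {n0, n1, n4, n5, n6}

{n0, n1, n4, n5, n6}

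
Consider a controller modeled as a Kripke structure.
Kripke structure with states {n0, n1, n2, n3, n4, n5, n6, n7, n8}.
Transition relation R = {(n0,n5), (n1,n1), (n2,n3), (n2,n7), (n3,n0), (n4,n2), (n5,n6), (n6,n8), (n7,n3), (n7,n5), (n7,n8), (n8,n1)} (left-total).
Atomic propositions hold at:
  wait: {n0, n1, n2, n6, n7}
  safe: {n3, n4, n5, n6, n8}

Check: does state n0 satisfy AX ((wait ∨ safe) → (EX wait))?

Yes

Sat(wait ∨ safe) = {n0, n1, n2, n3, n4, n5, n6, n7, n8}
Sat(EX wait) = {s : some successor in {n0, n1, n2, n6, n7}} = {n1, n2, n3, n4, n5, n8}
Sat((wait ∨ safe) → (EX wait)) = {n1, n2, n3, n4, n5, n8}
Sat(AX ((wait ∨ safe) → (EX wait))) = {s : every successor in {n1, n2, n3, n4, n5, n8}} = {n0, n1, n4, n6, n7, n8}
n0 ∈ Sat(AX ((wait ∨ safe) → (EX wait))) = {n0, n1, n4, n6, n7, n8}, so the formula holds at n0.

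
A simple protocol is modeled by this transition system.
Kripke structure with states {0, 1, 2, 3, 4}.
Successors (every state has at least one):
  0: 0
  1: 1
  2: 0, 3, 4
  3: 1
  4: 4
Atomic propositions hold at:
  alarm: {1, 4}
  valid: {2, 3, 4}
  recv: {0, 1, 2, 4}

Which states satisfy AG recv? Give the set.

{0, 1, 4}

AG recv: greatest fixpoint, start Z0 = {0, 1, 2, 4}, keep only states in Sat with every successor in Z. Z1 = {0, 1, 4}; fixed.
Sat(AG recv) = {0, 1, 4}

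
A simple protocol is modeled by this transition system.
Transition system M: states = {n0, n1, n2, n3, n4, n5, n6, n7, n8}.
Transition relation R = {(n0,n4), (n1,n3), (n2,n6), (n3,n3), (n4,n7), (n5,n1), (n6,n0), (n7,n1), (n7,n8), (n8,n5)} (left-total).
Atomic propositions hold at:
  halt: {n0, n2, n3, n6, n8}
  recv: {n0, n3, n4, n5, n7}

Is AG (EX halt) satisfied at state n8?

No

Sat(EX halt) = {s : some successor in {n0, n2, n3, n6, n8}} = {n1, n2, n3, n6, n7}
AG (EX halt): greatest fixpoint, start Z0 = {n1, n2, n3, n6, n7}, keep only states in Sat with every successor in Z. Z1 = {n1, n2, n3}; Z2 = {n1, n3}; fixed.
Sat(AG (EX halt)) = {n1, n3}
n8 ∉ Sat(AG (EX halt)) = {n1, n3}, so the formula does not hold at n8.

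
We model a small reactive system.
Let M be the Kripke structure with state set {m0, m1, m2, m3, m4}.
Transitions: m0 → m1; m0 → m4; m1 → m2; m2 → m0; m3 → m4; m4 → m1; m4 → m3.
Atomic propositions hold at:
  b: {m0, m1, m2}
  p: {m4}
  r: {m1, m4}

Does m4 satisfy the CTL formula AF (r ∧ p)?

Yes

Sat(r ∧ p) = {m4}
AF (r ∧ p): least fixpoint, start Z0 = {m4}, add states with every successor in Z. Z1 = {m3, m4}; fixed.
Sat(AF (r ∧ p)) = {m3, m4}
m4 ∈ Sat(AF (r ∧ p)) = {m3, m4}, so the formula holds at m4.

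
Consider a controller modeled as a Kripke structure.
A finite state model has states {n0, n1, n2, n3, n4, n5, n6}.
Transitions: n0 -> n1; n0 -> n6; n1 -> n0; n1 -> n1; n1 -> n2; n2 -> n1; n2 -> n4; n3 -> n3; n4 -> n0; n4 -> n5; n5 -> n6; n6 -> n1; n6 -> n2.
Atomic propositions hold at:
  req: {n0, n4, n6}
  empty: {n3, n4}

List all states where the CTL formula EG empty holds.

EG empty: greatest fixpoint, start Z0 = {n3, n4}, keep only states in Sat with some successor in Z. Z1 = {n3}; fixed.
Sat(EG empty) = {n3}

{n3}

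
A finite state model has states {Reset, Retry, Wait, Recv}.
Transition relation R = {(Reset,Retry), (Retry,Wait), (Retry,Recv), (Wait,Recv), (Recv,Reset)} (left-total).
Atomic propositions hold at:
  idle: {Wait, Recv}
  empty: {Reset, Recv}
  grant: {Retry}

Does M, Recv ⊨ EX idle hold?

No

Sat(EX idle) = {s : some successor in {Wait, Recv}} = {Retry, Wait}
Recv ∉ Sat(EX idle) = {Retry, Wait}, so the formula does not hold at Recv.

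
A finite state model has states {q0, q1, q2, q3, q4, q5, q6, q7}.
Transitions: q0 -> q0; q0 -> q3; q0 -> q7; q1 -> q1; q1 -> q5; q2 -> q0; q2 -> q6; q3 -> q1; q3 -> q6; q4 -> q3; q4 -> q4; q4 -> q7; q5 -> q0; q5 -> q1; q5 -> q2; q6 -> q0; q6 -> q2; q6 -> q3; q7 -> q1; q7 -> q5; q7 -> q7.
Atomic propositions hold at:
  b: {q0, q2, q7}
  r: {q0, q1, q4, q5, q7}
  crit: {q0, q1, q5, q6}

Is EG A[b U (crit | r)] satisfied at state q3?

No

Sat(crit | r) = {q0, q1, q4, q5, q6, q7}
A[b U (crit | r)]: least fixpoint, start Z0 = Sat((crit | r)) = {q0, q1, q4, q5, q6, q7}, add states in Sat(b) with every successor in Z. Z1 = {q0, q1, q2, q4, q5, q6, q7}; fixed.
Sat(A[b U (crit | r)]) = {q0, q1, q2, q4, q5, q6, q7}
EG A[b U (crit | r)]: greatest fixpoint, start Z0 = {q0, q1, q2, q4, q5, q6, q7}, keep only states in Sat with some successor in Z. Already a fixed point.
Sat(EG A[b U (crit | r)]) = {q0, q1, q2, q4, q5, q6, q7}
q3 ∉ Sat(EG A[b U (crit | r)]) = {q0, q1, q2, q4, q5, q6, q7}, so the formula does not hold at q3.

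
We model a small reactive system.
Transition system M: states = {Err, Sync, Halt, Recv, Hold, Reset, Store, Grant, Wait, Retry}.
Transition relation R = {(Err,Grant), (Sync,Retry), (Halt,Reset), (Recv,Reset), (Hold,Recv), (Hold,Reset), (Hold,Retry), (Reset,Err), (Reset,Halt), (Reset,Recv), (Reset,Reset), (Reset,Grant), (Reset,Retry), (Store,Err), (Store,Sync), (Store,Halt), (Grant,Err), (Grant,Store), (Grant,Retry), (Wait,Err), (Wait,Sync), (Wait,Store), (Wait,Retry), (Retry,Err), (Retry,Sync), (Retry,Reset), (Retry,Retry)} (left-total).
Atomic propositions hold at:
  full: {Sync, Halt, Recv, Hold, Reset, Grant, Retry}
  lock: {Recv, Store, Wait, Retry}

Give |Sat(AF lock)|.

5

AF lock: least fixpoint, start Z0 = {Recv, Store, Wait, Retry}, add states with every successor in Z. Z1 = {Sync, Recv, Store, Wait, Retry}; fixed.
Sat(AF lock) = {Sync, Recv, Store, Wait, Retry}
|Sat(AF lock)| = |{Sync, Recv, Store, Wait, Retry}| = 5.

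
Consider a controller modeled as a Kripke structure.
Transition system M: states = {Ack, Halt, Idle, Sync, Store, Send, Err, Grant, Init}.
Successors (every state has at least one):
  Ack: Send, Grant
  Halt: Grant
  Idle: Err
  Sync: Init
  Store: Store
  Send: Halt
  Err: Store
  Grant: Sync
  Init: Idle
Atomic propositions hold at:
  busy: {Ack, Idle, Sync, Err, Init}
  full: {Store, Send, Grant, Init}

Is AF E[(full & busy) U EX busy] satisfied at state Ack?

Yes

Sat(full & busy) = {Init}
Sat(EX busy) = {s : some successor in {Ack, Idle, Sync, Err, Init}} = {Idle, Sync, Grant, Init}
E[(full & busy) U EX busy]: least fixpoint, start Z0 = Sat(EX busy) = {Idle, Sync, Grant, Init}, add states in Sat(full & busy) with some successor in Z. Already a fixed point.
Sat(E[(full & busy) U EX busy]) = {Idle, Sync, Grant, Init}
AF E[(full & busy) U EX busy]: least fixpoint, start Z0 = {Idle, Sync, Grant, Init}, add states with every successor in Z. Z1 = {Halt, Idle, Sync, Grant, Init}; Z2 = {Halt, Idle, Sync, Send, Grant, Init}; Z3 = {Ack, Halt, Idle, Sync, Send, Grant, Init}; fixed.
Sat(AF E[(full & busy) U EX busy]) = {Ack, Halt, Idle, Sync, Send, Grant, Init}
Ack ∈ Sat(AF E[(full & busy) U EX busy]) = {Ack, Halt, Idle, Sync, Send, Grant, Init}, so the formula holds at Ack.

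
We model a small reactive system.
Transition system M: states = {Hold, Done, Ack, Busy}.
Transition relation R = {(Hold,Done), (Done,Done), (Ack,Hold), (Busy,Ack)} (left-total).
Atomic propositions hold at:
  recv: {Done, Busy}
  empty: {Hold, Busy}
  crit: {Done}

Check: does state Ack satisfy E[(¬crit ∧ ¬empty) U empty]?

Yes

Sat(¬crit) = {Hold, Ack, Busy}
Sat(¬empty) = {Done, Ack}
Sat(¬crit ∧ ¬empty) = {Ack}
E[(¬crit ∧ ¬empty) U empty]: least fixpoint, start Z0 = Sat(empty) = {Hold, Busy}, add states in Sat(¬crit ∧ ¬empty) with some successor in Z. Z1 = {Hold, Ack, Busy}; fixed.
Sat(E[(¬crit ∧ ¬empty) U empty]) = {Hold, Ack, Busy}
Ack ∈ Sat(E[(¬crit ∧ ¬empty) U empty]) = {Hold, Ack, Busy}, so the formula holds at Ack.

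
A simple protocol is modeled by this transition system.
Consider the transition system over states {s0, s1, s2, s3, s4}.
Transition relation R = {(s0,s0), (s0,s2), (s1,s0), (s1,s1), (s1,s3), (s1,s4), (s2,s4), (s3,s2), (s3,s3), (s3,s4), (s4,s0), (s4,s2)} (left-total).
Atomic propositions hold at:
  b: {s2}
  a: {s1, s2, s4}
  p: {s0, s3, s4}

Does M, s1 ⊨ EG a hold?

EG a: greatest fixpoint, start Z0 = {s1, s2, s4}, keep only states in Sat with some successor in Z. Already a fixed point.
Sat(EG a) = {s1, s2, s4}
s1 ∈ Sat(EG a) = {s1, s2, s4}, so the formula holds at s1.

Yes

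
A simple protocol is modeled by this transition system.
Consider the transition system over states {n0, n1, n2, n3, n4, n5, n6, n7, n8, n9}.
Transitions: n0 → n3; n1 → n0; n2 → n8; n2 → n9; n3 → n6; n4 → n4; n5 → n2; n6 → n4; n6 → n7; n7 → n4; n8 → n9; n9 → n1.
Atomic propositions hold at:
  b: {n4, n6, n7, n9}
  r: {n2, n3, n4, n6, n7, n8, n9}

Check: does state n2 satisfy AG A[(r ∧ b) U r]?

Sat(r ∧ b) = {n4, n6, n7, n9}
A[(r ∧ b) U r]: least fixpoint, start Z0 = Sat(r) = {n2, n3, n4, n6, n7, n8, n9}, add states in Sat(r ∧ b) with every successor in Z. Already a fixed point.
Sat(A[(r ∧ b) U r]) = {n2, n3, n4, n6, n7, n8, n9}
AG A[(r ∧ b) U r]: greatest fixpoint, start Z0 = {n2, n3, n4, n6, n7, n8, n9}, keep only states in Sat with every successor in Z. Z1 = {n2, n3, n4, n6, n7, n8}; Z2 = {n3, n4, n6, n7}; fixed.
Sat(AG A[(r ∧ b) U r]) = {n3, n4, n6, n7}
n2 ∉ Sat(AG A[(r ∧ b) U r]) = {n3, n4, n6, n7}, so the formula does not hold at n2.

No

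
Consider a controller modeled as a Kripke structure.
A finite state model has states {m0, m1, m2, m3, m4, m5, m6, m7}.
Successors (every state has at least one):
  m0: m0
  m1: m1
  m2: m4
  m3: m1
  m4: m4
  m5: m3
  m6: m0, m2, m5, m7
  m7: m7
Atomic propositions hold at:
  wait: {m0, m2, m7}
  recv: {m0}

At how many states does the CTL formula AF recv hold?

AF recv: least fixpoint, start Z0 = {m0}, add states with every successor in Z. Already a fixed point.
Sat(AF recv) = {m0}
|Sat(AF recv)| = |{m0}| = 1.

1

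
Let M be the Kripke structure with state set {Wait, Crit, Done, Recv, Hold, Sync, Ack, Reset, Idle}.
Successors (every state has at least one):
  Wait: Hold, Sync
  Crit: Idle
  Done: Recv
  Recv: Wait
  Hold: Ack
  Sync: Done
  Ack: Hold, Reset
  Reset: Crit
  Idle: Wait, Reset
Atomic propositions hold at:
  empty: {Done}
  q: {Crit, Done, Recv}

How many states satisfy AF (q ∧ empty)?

2

Sat(q ∧ empty) = {Done}
AF (q ∧ empty): least fixpoint, start Z0 = {Done}, add states with every successor in Z. Z1 = {Done, Sync}; fixed.
Sat(AF (q ∧ empty)) = {Done, Sync}
|Sat(AF (q ∧ empty))| = |{Done, Sync}| = 2.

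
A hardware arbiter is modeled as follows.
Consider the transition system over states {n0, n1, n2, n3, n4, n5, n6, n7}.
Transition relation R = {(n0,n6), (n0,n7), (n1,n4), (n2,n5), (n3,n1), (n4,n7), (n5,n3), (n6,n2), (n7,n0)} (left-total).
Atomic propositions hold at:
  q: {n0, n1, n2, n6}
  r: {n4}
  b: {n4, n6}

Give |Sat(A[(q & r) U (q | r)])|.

5

Sat(q & r) = ∅
Sat(q | r) = {n0, n1, n2, n4, n6}
A[(q & r) U (q | r)]: least fixpoint, start Z0 = Sat((q | r)) = {n0, n1, n2, n4, n6}, add states in Sat(q & r) with every successor in Z. Already a fixed point.
Sat(A[(q & r) U (q | r)]) = {n0, n1, n2, n4, n6}
|Sat(A[(q & r) U (q | r)])| = |{n0, n1, n2, n4, n6}| = 5.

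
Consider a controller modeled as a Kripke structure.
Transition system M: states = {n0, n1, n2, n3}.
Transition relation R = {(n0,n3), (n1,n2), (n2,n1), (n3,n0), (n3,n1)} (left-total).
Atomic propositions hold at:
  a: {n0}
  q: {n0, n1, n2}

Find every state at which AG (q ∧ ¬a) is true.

{n1, n2}

Sat(¬a) = {n1, n2, n3}
Sat(q ∧ ¬a) = {n1, n2}
AG (q ∧ ¬a): greatest fixpoint, start Z0 = {n1, n2}, keep only states in Sat with every successor in Z. Already a fixed point.
Sat(AG (q ∧ ¬a)) = {n1, n2}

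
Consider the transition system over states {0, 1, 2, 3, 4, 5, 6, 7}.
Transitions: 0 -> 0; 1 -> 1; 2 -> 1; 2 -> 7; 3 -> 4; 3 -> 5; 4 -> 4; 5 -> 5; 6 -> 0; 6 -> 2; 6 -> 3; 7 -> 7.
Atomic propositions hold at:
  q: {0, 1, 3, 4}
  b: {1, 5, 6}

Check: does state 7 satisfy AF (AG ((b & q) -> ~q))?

Yes

Sat(b & q) = {1}
Sat(~q) = {2, 5, 6, 7}
Sat((b & q) -> ~q) = {0, 2, 3, 4, 5, 6, 7}
AG ((b & q) -> ~q): greatest fixpoint, start Z0 = {0, 2, 3, 4, 5, 6, 7}, keep only states in Sat with every successor in Z. Z1 = {0, 3, 4, 5, 6, 7}; Z2 = {0, 3, 4, 5, 7}; fixed.
Sat(AG ((b & q) -> ~q)) = {0, 3, 4, 5, 7}
AF (AG ((b & q) -> ~q)): least fixpoint, start Z0 = {0, 3, 4, 5, 7}, add states with every successor in Z. Already a fixed point.
Sat(AF (AG ((b & q) -> ~q))) = {0, 3, 4, 5, 7}
7 ∈ Sat(AF (AG ((b & q) -> ~q))) = {0, 3, 4, 5, 7}, so the formula holds at 7.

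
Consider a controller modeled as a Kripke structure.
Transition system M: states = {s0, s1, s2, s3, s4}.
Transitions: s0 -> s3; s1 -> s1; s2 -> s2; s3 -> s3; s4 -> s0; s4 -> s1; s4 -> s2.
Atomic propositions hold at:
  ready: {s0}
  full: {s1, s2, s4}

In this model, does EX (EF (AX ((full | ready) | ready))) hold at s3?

No

Sat(full | ready) = {s0, s1, s2, s4}
Sat((full | ready) | ready) = {s0, s1, s2, s4}
Sat(AX ((full | ready) | ready)) = {s : every successor in {s0, s1, s2, s4}} = {s1, s2, s4}
EF (AX ((full | ready) | ready)): least fixpoint, start Z0 = {s1, s2, s4}, add states with some successor in Z. Already a fixed point.
Sat(EF (AX ((full | ready) | ready))) = {s1, s2, s4}
Sat(EX (EF (AX ((full | ready) | ready)))) = {s : some successor in {s1, s2, s4}} = {s1, s2, s4}
s3 ∉ Sat(EX (EF (AX ((full | ready) | ready)))) = {s1, s2, s4}, so the formula does not hold at s3.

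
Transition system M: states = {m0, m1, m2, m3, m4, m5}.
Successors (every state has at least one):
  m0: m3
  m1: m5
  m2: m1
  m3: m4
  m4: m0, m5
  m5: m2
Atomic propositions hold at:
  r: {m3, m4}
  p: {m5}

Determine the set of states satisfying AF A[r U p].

A[r U p]: least fixpoint, start Z0 = Sat(p) = {m5}, add states in Sat(r) with every successor in Z. Already a fixed point.
Sat(A[r U p]) = {m5}
AF A[r U p]: least fixpoint, start Z0 = {m5}, add states with every successor in Z. Z1 = {m1, m5}; Z2 = {m1, m2, m5}; fixed.
Sat(AF A[r U p]) = {m1, m2, m5}

{m1, m2, m5}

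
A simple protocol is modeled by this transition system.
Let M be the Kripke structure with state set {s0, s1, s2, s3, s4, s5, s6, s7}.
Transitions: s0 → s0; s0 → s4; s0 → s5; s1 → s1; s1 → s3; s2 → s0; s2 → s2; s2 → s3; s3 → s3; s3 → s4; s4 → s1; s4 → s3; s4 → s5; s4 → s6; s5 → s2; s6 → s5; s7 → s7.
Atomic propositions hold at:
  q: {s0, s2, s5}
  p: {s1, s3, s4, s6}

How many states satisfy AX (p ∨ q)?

Sat(p ∨ q) = {s0, s1, s2, s3, s4, s5, s6}
Sat(AX (p ∨ q)) = {s : every successor in {s0, s1, s2, s3, s4, s5, s6}} = {s0, s1, s2, s3, s4, s5, s6}
|Sat(AX (p ∨ q))| = |{s0, s1, s2, s3, s4, s5, s6}| = 7.

7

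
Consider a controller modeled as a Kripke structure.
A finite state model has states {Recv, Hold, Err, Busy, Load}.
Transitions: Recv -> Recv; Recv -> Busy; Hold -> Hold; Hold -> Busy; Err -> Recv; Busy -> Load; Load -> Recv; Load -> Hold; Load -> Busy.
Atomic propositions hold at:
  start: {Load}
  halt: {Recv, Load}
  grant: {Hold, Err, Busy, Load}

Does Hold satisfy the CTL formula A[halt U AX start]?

No

Sat(AX start) = {s : every successor in {Load}} = {Busy}
A[halt U AX start]: least fixpoint, start Z0 = Sat(AX start) = {Busy}, add states in Sat(halt) with every successor in Z. Already a fixed point.
Sat(A[halt U AX start]) = {Busy}
Hold ∉ Sat(A[halt U AX start]) = {Busy}, so the formula does not hold at Hold.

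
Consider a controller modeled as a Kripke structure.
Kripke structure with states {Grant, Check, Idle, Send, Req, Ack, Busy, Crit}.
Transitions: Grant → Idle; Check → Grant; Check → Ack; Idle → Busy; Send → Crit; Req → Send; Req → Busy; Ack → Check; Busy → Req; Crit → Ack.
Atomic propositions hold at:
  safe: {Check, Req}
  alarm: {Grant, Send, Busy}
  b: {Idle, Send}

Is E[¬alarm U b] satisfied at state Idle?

Yes

Sat(¬alarm) = {Check, Idle, Req, Ack, Crit}
E[¬alarm U b]: least fixpoint, start Z0 = Sat(b) = {Idle, Send}, add states in Sat(¬alarm) with some successor in Z. Z1 = {Idle, Send, Req}; fixed.
Sat(E[¬alarm U b]) = {Idle, Send, Req}
Idle ∈ Sat(E[¬alarm U b]) = {Idle, Send, Req}, so the formula holds at Idle.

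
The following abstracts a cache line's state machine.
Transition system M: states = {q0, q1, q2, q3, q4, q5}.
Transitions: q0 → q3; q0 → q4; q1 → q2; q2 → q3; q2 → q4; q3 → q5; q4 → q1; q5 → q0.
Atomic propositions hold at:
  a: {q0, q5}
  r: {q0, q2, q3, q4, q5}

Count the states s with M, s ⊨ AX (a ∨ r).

Sat(a ∨ r) = {q0, q2, q3, q4, q5}
Sat(AX (a ∨ r)) = {s : every successor in {q0, q2, q3, q4, q5}} = {q0, q1, q2, q3, q5}
|Sat(AX (a ∨ r))| = |{q0, q1, q2, q3, q5}| = 5.

5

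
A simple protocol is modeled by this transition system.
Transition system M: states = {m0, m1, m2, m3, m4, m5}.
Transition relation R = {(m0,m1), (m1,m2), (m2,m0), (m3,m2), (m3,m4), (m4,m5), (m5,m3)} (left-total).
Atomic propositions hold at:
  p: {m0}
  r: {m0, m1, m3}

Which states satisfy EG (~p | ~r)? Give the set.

Sat(~p) = {m1, m2, m3, m4, m5}
Sat(~r) = {m2, m4, m5}
Sat(~p | ~r) = {m1, m2, m3, m4, m5}
EG (~p | ~r): greatest fixpoint, start Z0 = {m1, m2, m3, m4, m5}, keep only states in Sat with some successor in Z. Z1 = {m1, m3, m4, m5}; Z2 = {m3, m4, m5}; fixed.
Sat(EG (~p | ~r)) = {m3, m4, m5}

{m3, m4, m5}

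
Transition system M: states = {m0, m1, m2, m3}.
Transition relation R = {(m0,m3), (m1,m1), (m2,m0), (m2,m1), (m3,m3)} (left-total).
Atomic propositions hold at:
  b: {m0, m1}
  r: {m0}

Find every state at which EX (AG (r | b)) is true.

Sat(r | b) = {m0, m1}
AG (r | b): greatest fixpoint, start Z0 = {m0, m1}, keep only states in Sat with every successor in Z. Z1 = {m1}; fixed.
Sat(AG (r | b)) = {m1}
Sat(EX (AG (r | b))) = {s : some successor in {m1}} = {m1, m2}

{m1, m2}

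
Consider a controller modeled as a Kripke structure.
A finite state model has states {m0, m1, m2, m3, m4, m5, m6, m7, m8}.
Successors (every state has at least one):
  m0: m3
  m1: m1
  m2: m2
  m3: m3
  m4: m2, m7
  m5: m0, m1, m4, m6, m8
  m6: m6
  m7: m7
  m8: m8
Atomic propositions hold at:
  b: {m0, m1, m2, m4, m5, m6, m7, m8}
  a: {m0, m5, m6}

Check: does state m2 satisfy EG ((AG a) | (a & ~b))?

No

AG a: greatest fixpoint, start Z0 = {m0, m5, m6}, keep only states in Sat with every successor in Z. Z1 = {m6}; fixed.
Sat(AG a) = {m6}
Sat(~b) = {m3}
Sat(a & ~b) = ∅
Sat((AG a) | (a & ~b)) = {m6}
EG ((AG a) | (a & ~b)): greatest fixpoint, start Z0 = {m6}, keep only states in Sat with some successor in Z. Already a fixed point.
Sat(EG ((AG a) | (a & ~b))) = {m6}
m2 ∉ Sat(EG ((AG a) | (a & ~b))) = {m6}, so the formula does not hold at m2.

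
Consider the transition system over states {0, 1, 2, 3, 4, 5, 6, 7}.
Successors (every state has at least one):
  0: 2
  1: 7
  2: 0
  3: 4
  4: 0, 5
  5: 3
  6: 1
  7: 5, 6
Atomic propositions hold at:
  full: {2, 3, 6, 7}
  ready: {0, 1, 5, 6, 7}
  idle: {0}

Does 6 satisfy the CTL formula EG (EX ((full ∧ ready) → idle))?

Sat(full ∧ ready) = {6, 7}
Sat((full ∧ ready) → idle) = {0, 1, 2, 3, 4, 5}
Sat(EX ((full ∧ ready) → idle)) = {s : some successor in {0, 1, 2, 3, 4, 5}} = {0, 2, 3, 4, 5, 6, 7}
EG (EX ((full ∧ ready) → idle)): greatest fixpoint, start Z0 = {0, 2, 3, 4, 5, 6, 7}, keep only states in Sat with some successor in Z. Z1 = {0, 2, 3, 4, 5, 7}; fixed.
Sat(EG (EX ((full ∧ ready) → idle))) = {0, 2, 3, 4, 5, 7}
6 ∉ Sat(EG (EX ((full ∧ ready) → idle))) = {0, 2, 3, 4, 5, 7}, so the formula does not hold at 6.

No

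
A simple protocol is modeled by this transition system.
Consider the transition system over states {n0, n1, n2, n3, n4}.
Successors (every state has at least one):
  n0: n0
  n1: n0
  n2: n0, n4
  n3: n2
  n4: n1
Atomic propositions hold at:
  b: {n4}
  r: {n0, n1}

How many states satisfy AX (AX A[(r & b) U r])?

4

Sat(r & b) = ∅
A[(r & b) U r]: least fixpoint, start Z0 = Sat(r) = {n0, n1}, add states in Sat(r & b) with every successor in Z. Already a fixed point.
Sat(A[(r & b) U r]) = {n0, n1}
Sat(AX A[(r & b) U r]) = {s : every successor in {n0, n1}} = {n0, n1, n4}
Sat(AX (AX A[(r & b) U r])) = {s : every successor in {n0, n1, n4}} = {n0, n1, n2, n4}
|Sat(AX (AX A[(r & b) U r]))| = |{n0, n1, n2, n4}| = 4.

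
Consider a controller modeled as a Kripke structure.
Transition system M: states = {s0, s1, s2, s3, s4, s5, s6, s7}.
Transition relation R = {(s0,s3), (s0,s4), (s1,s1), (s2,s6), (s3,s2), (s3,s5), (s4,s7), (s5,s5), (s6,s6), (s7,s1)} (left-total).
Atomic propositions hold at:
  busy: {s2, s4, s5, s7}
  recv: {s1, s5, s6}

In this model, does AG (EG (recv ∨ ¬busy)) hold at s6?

Sat(¬busy) = {s0, s1, s3, s6}
Sat(recv ∨ ¬busy) = {s0, s1, s3, s5, s6}
EG (recv ∨ ¬busy): greatest fixpoint, start Z0 = {s0, s1, s3, s5, s6}, keep only states in Sat with some successor in Z. Already a fixed point.
Sat(EG (recv ∨ ¬busy)) = {s0, s1, s3, s5, s6}
AG (EG (recv ∨ ¬busy)): greatest fixpoint, start Z0 = {s0, s1, s3, s5, s6}, keep only states in Sat with every successor in Z. Z1 = {s1, s5, s6}; fixed.
Sat(AG (EG (recv ∨ ¬busy))) = {s1, s5, s6}
s6 ∈ Sat(AG (EG (recv ∨ ¬busy))) = {s1, s5, s6}, so the formula holds at s6.

Yes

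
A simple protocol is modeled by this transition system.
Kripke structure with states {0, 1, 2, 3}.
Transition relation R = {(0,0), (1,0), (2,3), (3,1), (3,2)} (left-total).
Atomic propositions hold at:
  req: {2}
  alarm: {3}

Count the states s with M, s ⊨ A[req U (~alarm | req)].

3

Sat(~alarm) = {0, 1, 2}
Sat(~alarm | req) = {0, 1, 2}
A[req U (~alarm | req)]: least fixpoint, start Z0 = Sat((~alarm | req)) = {0, 1, 2}, add states in Sat(req) with every successor in Z. Already a fixed point.
Sat(A[req U (~alarm | req)]) = {0, 1, 2}
|Sat(A[req U (~alarm | req)])| = |{0, 1, 2}| = 3.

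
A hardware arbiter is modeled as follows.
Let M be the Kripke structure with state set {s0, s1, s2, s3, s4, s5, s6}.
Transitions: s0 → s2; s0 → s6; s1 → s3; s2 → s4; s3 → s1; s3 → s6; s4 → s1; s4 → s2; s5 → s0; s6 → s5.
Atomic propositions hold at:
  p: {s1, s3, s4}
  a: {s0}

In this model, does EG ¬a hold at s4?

Sat(¬a) = {s1, s2, s3, s4, s5, s6}
EG ¬a: greatest fixpoint, start Z0 = {s1, s2, s3, s4, s5, s6}, keep only states in Sat with some successor in Z. Z1 = {s1, s2, s3, s4, s6}; Z2 = {s1, s2, s3, s4}; fixed.
Sat(EG ¬a) = {s1, s2, s3, s4}
s4 ∈ Sat(EG ¬a) = {s1, s2, s3, s4}, so the formula holds at s4.

Yes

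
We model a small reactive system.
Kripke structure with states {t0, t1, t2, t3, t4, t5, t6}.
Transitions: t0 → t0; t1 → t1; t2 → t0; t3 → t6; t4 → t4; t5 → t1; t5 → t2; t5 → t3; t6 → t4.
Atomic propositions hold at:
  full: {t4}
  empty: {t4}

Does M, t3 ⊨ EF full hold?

EF full: least fixpoint, start Z0 = {t4}, add states with some successor in Z. Z1 = {t4, t6}; Z2 = {t3, t4, t6}; Z3 = {t3, t4, t5, t6}; fixed.
Sat(EF full) = {t3, t4, t5, t6}
t3 ∈ Sat(EF full) = {t3, t4, t5, t6}, so the formula holds at t3.

Yes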